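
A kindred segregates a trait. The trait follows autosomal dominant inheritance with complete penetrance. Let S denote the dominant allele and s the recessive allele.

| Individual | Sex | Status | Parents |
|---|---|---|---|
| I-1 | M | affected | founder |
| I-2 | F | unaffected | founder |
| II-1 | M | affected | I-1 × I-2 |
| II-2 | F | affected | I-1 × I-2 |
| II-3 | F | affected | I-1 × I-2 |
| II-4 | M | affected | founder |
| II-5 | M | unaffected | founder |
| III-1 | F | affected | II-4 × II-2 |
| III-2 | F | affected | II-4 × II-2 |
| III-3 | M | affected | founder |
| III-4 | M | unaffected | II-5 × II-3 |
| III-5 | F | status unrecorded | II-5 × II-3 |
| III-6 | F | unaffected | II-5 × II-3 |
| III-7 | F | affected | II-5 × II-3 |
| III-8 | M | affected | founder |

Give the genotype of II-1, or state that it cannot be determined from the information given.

Ss

From phenotype alone, II-1 is SS or Ss.
II-1 is affected so carries S and received s from I-2 (ss), so II-1 is Ss.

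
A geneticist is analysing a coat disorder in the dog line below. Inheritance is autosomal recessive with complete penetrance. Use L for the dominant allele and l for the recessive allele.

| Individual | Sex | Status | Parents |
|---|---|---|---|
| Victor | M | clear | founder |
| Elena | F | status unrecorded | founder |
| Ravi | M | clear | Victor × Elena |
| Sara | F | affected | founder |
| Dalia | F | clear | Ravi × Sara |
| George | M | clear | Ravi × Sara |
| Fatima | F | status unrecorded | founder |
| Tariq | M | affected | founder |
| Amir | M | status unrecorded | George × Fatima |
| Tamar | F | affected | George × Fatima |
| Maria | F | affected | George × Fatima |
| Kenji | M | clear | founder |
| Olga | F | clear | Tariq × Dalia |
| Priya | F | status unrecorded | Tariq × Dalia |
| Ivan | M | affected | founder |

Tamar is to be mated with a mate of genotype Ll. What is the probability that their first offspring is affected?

Tamar is affected, so Tamar is ll.
The cross gives 1/2 Ll : 1/2 ll, so P(offspring is affected) = 1/2.

1/2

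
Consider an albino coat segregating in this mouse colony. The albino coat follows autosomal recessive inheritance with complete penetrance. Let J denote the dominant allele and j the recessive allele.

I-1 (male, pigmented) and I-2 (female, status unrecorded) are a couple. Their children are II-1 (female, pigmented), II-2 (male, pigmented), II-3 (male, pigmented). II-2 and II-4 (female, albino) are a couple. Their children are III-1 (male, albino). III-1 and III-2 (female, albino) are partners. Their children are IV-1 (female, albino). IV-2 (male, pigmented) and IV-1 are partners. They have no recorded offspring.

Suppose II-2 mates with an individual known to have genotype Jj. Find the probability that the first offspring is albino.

1/4

II-2 is pigmented so carries J and passed j to III-1 (jj), so II-2 is Jj.
The cross gives 1/4 JJ : 1/2 Jj : 1/4 jj, so P(offspring is albino) = 1/4.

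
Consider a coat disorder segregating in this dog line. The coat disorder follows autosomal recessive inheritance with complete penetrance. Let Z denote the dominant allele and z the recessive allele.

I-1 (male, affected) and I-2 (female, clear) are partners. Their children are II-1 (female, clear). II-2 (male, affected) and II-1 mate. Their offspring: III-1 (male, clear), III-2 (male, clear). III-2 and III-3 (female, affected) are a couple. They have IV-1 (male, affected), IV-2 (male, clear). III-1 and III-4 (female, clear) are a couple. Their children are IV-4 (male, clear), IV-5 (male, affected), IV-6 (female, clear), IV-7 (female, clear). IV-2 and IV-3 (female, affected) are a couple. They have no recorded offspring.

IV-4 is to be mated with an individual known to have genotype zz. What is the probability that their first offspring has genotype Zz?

2/3

III-1 is clear so carries Z and received z from II-2 (zz), so III-1 is Zz.
III-4 is clear so carries Z and passed z to IV-5 (zz), so III-4 is Zz.
IV-4 is a clear offspring of III-1 (Zz) × III-4 (Zz), whose cross gives 1/4 ZZ : 1/2 Zz : 1/4 zz; conditioning on being clear, IV-4 is ZZ with probability 1/3, Zz with probability 2/3.
Summing over parental genotype combinations, P(offspring has genotype Zz) = 1/3·1 + 2/3·1/2 = 2/3.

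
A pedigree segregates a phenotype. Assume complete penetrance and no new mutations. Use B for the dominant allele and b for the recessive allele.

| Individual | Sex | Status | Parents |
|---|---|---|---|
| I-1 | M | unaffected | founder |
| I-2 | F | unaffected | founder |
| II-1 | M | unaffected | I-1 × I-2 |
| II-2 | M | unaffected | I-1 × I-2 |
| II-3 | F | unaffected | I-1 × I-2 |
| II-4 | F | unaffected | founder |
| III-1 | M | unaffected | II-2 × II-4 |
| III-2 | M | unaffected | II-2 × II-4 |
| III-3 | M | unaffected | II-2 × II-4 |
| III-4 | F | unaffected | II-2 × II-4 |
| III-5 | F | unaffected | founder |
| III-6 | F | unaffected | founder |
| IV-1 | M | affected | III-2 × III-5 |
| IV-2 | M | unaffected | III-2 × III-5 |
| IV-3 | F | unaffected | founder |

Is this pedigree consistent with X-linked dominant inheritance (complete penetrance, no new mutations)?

No

Under X-linked dominant, IV-1 (affected, male) cannot arise from III-2 (unaffected) × III-5 (unaffected).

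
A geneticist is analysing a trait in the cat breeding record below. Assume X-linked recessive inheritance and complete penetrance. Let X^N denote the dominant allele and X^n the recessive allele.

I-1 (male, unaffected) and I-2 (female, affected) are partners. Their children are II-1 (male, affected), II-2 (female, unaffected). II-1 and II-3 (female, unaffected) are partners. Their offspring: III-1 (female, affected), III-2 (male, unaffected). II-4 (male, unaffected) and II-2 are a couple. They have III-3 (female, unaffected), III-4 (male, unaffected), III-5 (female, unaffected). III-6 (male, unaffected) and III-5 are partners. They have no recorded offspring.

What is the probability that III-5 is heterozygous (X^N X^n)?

1/2

II-4 is unaffected, so II-4 is X^N Y.
II-2 is unaffected so carries N and received n from I-2 (X^n X^n), so II-2 is X^N X^n.
Their cross gives offspring ratios 1/2 X^N X^N : 1/2 X^N X^n. Conditioning on III-5 being unaffected, P(X^N X^n) = 1/2 / 1 = 1/2.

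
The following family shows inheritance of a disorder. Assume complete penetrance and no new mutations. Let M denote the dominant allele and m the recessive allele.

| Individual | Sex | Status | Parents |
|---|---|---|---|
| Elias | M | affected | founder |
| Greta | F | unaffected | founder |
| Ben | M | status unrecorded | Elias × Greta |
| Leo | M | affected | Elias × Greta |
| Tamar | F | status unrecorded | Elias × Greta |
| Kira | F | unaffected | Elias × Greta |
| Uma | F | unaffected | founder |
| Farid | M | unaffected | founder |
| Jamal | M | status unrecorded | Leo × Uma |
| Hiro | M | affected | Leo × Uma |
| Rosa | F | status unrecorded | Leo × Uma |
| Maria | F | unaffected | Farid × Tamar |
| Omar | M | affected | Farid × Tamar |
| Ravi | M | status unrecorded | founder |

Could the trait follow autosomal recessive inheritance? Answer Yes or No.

A consistent assignment under autosomal recessive exists: Elias mm, Greta Mm, Ben Mm, Leo mm, Tamar Mm, Kira Mm, Uma Mm, Farid Mm, Jamal Mm, Hiro mm, Rosa Mm, Maria MM, Omar mm, Ravi MM.
In this assignment every recorded phenotype matches its genotype and every non-founder's genotype is obtainable from its parents' genotypes, so the pedigree is consistent.

Yes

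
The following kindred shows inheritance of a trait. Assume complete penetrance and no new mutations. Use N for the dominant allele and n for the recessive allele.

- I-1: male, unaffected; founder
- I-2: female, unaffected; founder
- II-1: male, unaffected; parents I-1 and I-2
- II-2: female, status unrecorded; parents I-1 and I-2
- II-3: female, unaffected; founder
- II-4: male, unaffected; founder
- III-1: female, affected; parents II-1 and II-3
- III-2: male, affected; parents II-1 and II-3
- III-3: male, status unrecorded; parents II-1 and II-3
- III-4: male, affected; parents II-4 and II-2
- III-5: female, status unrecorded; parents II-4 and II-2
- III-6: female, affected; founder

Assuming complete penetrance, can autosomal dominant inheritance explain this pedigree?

Under autosomal dominant, III-1 (affected, female) cannot arise from II-1 (unaffected) × II-3 (unaffected).

No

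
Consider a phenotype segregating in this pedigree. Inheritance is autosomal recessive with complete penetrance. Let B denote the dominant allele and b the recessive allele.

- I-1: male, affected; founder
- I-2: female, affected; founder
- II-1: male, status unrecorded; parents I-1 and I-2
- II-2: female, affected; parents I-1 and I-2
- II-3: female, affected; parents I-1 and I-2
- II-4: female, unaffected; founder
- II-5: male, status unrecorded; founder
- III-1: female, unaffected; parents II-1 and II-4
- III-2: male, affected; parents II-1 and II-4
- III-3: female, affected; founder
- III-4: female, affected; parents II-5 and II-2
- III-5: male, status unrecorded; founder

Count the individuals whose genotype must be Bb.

2

Obligate heterozygotes: II-4 is unaffected so carries B and passed b to III-2 (bb), so II-4 is Bb; III-1 is unaffected so carries B and received b from II-1 (bb), so III-1 is Bb.
Every other individual is either homozygous by phenotype or has at least one consistent homozygous assignment, so the count is 2.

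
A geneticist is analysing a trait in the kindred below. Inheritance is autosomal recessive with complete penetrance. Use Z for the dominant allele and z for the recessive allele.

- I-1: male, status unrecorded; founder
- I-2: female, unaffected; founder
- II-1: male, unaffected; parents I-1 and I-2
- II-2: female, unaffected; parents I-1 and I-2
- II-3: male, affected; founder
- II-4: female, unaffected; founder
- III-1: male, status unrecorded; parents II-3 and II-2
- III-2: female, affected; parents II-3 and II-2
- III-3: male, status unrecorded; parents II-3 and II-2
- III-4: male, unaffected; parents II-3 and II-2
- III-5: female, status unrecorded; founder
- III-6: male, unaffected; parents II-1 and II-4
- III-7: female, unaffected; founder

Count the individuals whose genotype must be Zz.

2

Obligate heterozygotes: II-2 is unaffected so carries Z and passed z to III-2 (zz), so II-2 is Zz; III-4 is unaffected so carries Z and received z from II-3 (zz), so III-4 is Zz.
Every other individual is either homozygous by phenotype or has at least one consistent homozygous assignment, so the count is 2.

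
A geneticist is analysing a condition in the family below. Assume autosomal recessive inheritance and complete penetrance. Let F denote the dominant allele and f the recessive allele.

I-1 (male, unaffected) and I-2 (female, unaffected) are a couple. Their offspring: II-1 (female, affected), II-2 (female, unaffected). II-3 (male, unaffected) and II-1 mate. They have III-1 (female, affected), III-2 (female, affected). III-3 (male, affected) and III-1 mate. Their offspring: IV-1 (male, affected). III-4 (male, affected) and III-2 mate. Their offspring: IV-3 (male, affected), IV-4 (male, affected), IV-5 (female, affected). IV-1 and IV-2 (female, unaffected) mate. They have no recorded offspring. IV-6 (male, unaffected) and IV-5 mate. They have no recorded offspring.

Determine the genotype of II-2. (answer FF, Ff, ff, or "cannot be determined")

cannot be determined

II-2's phenotype allows FF or Ff, and no parent or child forces a single allele at both positions; consistent genotype assignments exist with II-2 as FF or Ff.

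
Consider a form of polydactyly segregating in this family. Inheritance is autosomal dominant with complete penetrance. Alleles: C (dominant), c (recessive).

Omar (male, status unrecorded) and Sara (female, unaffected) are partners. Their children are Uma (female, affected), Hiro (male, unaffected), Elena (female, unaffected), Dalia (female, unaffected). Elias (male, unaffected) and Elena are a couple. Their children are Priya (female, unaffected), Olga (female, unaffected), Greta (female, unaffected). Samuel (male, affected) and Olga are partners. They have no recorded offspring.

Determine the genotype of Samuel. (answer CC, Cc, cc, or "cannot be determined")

Samuel's phenotype allows CC or Cc, and no parent or child forces a single allele at both positions; consistent genotype assignments exist with Samuel as CC or Cc.

cannot be determined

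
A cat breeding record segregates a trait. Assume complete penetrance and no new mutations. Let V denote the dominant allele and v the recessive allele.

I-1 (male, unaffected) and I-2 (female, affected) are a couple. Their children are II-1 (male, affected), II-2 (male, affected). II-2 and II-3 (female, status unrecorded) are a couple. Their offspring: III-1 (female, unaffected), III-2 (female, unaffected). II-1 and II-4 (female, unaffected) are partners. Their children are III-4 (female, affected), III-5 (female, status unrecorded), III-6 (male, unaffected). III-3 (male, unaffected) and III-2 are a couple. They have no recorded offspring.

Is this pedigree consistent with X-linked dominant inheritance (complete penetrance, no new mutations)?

Under X-linked dominant, III-1 (unaffected, female) cannot arise from II-2 (affected) × II-3 (unrecorded).

No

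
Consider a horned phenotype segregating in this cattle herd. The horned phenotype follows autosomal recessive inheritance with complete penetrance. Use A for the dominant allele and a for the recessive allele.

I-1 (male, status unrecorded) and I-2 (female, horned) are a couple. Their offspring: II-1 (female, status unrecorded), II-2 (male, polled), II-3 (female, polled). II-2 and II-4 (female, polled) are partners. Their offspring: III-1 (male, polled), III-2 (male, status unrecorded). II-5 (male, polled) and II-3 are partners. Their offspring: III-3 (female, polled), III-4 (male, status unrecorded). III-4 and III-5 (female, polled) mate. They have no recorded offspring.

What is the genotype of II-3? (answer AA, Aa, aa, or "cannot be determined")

From phenotype alone, II-3 is AA or Aa.
II-3 is polled so carries A and received a from I-2 (aa), so II-3 is Aa.

Aa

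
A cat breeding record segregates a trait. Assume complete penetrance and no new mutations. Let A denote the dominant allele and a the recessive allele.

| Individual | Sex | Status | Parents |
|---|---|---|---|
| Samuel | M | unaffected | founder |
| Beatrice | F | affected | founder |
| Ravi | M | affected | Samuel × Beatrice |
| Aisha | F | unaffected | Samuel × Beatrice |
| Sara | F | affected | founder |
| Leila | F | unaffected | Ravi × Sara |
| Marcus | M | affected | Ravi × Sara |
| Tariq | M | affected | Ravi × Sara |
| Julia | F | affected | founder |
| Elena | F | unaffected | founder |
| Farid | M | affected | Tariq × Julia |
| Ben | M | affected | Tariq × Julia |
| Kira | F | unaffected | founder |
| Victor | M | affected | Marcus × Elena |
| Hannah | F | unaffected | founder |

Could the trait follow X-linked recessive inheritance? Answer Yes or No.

No

Under X-linked recessive, Leila (unaffected, female) cannot arise from Ravi (affected) × Sara (affected).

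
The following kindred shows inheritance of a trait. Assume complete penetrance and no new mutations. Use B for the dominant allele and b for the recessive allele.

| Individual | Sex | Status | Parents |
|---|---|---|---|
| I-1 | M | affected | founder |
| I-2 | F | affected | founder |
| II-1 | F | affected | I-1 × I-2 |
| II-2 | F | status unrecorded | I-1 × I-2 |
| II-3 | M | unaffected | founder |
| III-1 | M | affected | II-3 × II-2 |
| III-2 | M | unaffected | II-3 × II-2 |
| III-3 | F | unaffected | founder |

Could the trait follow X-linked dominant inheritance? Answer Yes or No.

Yes

A consistent assignment under X-linked dominant exists: I-1 X^B Y, I-2 X^B X^b, II-1 X^B X^B, II-2 X^B X^b, II-3 X^b Y, III-1 X^B Y, III-2 X^b Y, III-3 X^b X^b.
In this assignment every recorded phenotype matches its genotype and every non-founder's genotype is obtainable from its parents' genotypes, so the pedigree is consistent.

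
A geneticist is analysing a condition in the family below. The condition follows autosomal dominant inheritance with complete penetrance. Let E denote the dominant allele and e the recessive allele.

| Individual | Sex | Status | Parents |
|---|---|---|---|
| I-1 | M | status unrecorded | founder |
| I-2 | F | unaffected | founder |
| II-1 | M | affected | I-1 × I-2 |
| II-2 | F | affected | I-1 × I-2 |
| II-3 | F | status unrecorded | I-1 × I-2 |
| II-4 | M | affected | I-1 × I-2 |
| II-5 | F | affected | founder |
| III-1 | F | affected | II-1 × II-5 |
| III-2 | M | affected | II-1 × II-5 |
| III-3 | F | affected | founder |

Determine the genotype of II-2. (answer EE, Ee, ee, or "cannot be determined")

Ee

From phenotype alone, II-2 is EE or Ee.
II-2 is affected so carries E and received e from I-2 (ee), so II-2 is Ee.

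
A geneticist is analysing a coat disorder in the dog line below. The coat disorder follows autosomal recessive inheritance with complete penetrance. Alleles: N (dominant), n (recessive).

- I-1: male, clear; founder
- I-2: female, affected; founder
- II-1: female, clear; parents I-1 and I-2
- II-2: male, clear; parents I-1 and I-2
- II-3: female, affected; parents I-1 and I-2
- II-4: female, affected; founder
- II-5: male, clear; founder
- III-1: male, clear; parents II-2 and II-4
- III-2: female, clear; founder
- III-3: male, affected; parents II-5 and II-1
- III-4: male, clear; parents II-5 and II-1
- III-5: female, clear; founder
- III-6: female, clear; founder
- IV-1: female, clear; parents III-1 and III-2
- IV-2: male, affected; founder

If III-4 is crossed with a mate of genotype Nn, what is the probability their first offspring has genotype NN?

II-5 is clear so carries N and passed n to III-3 (nn), so II-5 is Nn.
II-1 is clear so carries N and received n from I-2 (nn), so II-1 is Nn.
III-4 is a clear offspring of II-5 (Nn) × II-1 (Nn), whose cross gives 1/4 NN : 1/2 Nn : 1/4 nn; conditioning on being clear, III-4 is NN with probability 1/3, Nn with probability 2/3.
Summing over parental genotype combinations, P(offspring has genotype NN) = 1/3·1/2 + 2/3·1/4 = 1/3.

1/3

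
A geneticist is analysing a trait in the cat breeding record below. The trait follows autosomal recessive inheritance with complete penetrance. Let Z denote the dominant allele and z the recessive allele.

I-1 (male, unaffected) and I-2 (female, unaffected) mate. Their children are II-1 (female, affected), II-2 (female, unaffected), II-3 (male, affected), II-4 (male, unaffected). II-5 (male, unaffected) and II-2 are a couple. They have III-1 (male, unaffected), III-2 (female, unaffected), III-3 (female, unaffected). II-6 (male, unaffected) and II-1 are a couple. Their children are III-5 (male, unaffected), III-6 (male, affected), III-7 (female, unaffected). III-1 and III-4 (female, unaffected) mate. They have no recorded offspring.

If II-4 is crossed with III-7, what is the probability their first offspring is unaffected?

5/6

I-1 is unaffected so carries Z and passed z to II-1 (zz), so I-1 is Zz.
I-2 is unaffected so carries Z and passed z to II-1 (zz), so I-2 is Zz.
II-4 is an unaffected offspring of I-1 (Zz) × I-2 (Zz), whose cross gives 1/4 ZZ : 1/2 Zz : 1/4 zz; conditioning on being unaffected, II-4 is ZZ with probability 1/3, Zz with probability 2/3.
III-7 is unaffected so carries Z and received z from II-1 (zz), so III-7 is Zz.
Summing over parental genotype combinations, P(offspring is unaffected) = 1/3·1 + 2/3·3/4 = 5/6.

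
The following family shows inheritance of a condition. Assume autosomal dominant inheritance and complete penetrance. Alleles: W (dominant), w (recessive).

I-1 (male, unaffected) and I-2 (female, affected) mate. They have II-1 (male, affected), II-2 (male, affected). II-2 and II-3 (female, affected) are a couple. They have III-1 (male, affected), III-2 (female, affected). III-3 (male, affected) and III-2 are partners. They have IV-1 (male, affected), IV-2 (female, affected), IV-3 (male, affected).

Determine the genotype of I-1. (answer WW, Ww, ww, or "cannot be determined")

ww

I-1 is unaffected, so I-1 is ww.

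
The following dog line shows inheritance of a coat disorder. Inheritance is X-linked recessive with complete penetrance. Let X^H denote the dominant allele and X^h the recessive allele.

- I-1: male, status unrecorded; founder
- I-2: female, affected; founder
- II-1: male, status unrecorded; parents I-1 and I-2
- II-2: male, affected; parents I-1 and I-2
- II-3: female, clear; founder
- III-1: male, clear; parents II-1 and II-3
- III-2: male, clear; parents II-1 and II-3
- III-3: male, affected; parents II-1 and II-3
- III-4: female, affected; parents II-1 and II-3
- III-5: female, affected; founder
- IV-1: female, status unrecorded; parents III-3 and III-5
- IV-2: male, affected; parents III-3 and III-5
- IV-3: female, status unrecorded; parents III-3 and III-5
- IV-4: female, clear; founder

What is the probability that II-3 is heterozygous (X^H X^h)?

1

II-3 is clear so carries H and passed h to III-3 (X^h Y), so II-3 is X^H X^h, giving P(X^H X^h) = 1.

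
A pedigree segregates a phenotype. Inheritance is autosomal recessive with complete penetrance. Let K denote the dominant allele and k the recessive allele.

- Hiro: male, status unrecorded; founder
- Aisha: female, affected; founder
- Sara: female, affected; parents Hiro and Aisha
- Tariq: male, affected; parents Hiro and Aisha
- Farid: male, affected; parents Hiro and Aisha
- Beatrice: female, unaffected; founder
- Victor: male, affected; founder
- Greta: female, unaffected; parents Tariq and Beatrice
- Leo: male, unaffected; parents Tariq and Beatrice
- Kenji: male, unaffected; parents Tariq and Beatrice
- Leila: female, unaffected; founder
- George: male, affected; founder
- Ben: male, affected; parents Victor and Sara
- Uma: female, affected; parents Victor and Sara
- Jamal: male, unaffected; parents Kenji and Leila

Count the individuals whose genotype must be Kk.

3

Obligate heterozygotes: Greta is unaffected so carries K and received k from Tariq (kk), so Greta is Kk; Leo is unaffected so carries K and received k from Tariq (kk), so Leo is Kk; Kenji is unaffected so carries K and received k from Tariq (kk), so Kenji is Kk.
Every other individual is either homozygous by phenotype or has at least one consistent homozygous assignment, so the count is 3.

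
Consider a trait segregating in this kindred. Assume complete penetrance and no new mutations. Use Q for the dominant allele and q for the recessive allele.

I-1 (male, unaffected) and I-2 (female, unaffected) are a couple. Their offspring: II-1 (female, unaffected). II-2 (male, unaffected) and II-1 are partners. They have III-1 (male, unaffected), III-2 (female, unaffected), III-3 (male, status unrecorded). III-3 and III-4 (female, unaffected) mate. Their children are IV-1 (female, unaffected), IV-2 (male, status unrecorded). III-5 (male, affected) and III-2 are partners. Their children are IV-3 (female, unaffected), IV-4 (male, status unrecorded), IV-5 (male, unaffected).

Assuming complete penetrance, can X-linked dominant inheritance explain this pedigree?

No

Under X-linked dominant, IV-3 (unaffected, female) cannot arise from III-5 (affected) × III-2 (unaffected).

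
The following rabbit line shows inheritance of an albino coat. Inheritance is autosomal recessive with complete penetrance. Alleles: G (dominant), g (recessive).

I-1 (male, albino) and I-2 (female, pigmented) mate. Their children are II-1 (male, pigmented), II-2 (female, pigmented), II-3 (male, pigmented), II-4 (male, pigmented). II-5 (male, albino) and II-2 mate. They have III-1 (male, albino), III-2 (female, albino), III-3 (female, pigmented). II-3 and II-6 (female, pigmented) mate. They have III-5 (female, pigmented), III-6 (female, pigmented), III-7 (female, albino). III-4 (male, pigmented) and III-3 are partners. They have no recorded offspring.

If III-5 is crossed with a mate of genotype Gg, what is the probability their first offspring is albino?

II-3 is pigmented so carries G and received g from I-1 (gg), so II-3 is Gg.
II-6 is pigmented so carries G and passed g to III-7 (gg), so II-6 is Gg.
III-5 is a pigmented offspring of II-3 (Gg) × II-6 (Gg), whose cross gives 1/4 GG : 1/2 Gg : 1/4 gg; conditioning on being pigmented, III-5 is GG with probability 1/3, Gg with probability 2/3.
Summing over parental genotype combinations, P(offspring is albino) = 2/3·1/4 = 1/6.

1/6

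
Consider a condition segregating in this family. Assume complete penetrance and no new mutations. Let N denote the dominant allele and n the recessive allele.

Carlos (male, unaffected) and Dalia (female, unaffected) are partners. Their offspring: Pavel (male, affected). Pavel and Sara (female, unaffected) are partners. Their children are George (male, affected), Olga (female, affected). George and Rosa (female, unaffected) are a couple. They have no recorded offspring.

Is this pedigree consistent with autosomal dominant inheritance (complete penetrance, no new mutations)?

No

Under autosomal dominant, Pavel (affected, male) cannot arise from Carlos (unaffected) × Dalia (unaffected).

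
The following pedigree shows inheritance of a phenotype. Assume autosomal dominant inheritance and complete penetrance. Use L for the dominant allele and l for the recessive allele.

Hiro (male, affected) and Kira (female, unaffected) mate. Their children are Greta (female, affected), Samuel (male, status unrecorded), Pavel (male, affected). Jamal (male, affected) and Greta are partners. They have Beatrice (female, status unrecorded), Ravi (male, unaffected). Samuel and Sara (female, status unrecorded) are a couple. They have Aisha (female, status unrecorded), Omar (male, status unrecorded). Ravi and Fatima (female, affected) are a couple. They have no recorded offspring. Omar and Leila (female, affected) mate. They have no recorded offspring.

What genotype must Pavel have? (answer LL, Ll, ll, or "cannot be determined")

From phenotype alone, Pavel is LL or Ll.
Pavel is affected so carries L and received l from Kira (ll), so Pavel is Ll.

Ll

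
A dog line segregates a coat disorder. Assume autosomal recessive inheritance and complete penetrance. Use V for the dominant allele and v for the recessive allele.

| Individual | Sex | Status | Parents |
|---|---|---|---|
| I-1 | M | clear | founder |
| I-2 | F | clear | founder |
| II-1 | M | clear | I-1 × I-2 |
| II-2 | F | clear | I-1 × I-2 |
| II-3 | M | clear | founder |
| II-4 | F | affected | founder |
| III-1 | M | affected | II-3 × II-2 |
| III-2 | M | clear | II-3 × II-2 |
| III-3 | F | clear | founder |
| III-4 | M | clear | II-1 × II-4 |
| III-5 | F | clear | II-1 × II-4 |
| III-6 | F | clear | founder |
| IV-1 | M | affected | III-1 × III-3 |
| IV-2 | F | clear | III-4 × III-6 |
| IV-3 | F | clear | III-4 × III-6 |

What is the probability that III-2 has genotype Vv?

II-3 is clear so carries V and passed v to III-1 (vv), so II-3 is Vv.
II-2 is clear so carries V and passed v to III-1 (vv), so II-2 is Vv.
Their cross gives offspring ratios 1/4 VV : 1/2 Vv : 1/4 vv. Conditioning on III-2 being clear, P(Vv) = 1/2 / 3/4 = 2/3.

2/3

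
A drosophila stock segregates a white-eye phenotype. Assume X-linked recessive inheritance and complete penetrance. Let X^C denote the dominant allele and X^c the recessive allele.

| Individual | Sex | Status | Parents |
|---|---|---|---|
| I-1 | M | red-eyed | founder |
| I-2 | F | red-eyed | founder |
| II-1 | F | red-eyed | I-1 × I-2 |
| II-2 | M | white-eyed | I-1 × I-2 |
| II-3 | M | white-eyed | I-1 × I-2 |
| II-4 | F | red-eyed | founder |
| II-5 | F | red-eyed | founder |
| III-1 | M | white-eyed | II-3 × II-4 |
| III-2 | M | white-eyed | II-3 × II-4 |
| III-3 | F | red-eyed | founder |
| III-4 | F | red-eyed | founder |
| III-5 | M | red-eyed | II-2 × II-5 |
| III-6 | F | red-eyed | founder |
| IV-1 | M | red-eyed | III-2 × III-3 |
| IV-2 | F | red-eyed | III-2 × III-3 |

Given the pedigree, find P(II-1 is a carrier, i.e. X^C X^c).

1/2

I-1 is red-eyed, so I-1 is X^C Y.
I-2 is red-eyed so carries C and passed c to II-2 (X^c Y), so I-2 is X^C X^c.
Their cross gives offspring ratios 1/2 X^C X^C : 1/2 X^C X^c. Conditioning on II-1 being red-eyed, P(X^C X^c) = 1/2 / 1 = 1/2.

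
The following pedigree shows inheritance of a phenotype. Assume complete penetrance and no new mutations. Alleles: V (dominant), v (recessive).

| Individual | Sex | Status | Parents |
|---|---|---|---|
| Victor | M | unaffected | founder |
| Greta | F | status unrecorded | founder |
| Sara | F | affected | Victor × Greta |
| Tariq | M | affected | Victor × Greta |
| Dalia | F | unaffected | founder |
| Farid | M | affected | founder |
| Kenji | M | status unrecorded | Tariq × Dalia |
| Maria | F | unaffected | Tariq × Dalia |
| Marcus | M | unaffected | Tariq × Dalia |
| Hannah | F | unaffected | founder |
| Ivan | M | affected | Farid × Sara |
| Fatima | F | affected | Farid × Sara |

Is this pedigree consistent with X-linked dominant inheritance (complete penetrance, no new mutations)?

No

Under X-linked dominant, Maria (unaffected, female) cannot arise from Tariq (affected) × Dalia (unaffected).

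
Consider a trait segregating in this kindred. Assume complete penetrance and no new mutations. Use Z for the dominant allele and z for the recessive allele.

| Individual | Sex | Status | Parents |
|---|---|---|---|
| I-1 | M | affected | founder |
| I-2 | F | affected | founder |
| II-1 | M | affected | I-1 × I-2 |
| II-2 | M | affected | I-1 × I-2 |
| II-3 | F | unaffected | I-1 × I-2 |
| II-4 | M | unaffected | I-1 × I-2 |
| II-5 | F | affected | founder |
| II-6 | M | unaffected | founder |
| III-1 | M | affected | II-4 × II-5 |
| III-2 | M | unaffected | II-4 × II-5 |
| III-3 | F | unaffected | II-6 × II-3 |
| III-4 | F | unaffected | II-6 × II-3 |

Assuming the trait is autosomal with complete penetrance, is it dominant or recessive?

I-1 and I-2 are both affected yet have an unaffected child II-3. Under a recessive model two affected parents are homozygous and every child would be affected, so the trait cannot be recessive.

dominant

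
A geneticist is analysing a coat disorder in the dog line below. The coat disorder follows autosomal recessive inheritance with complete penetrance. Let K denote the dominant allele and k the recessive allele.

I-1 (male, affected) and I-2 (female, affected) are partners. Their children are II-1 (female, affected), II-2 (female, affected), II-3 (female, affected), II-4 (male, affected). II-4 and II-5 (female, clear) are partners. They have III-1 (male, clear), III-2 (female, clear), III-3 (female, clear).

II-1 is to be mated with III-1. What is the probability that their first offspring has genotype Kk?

1/2

II-1 is affected, so II-1 is kk.
III-1 is clear so carries K and received k from II-4 (kk), so III-1 is Kk.
The cross gives 1/2 Kk : 1/2 kk, so P(offspring has genotype Kk) = 1/2.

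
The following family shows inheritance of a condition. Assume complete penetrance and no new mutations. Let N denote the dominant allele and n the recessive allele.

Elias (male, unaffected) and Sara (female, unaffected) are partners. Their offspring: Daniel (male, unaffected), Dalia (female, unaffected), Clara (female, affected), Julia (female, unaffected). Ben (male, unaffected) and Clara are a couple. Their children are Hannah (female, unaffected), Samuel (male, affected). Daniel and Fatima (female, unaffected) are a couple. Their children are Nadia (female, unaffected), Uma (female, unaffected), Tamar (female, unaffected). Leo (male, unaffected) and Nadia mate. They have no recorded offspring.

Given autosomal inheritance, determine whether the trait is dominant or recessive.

Elias and Sara are both unaffected yet have an affected child Clara. Under dominance, an affected child requires at least one affected parent, so the trait cannot be dominant.

recessive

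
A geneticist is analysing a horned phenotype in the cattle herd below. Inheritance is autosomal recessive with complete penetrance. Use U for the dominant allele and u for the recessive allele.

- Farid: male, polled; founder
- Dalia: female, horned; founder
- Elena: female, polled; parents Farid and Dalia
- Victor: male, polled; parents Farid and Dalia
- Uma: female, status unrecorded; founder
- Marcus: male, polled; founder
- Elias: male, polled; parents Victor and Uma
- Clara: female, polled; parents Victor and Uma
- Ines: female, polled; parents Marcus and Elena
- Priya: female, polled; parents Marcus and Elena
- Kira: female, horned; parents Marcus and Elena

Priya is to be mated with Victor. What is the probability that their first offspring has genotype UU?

1/3

Marcus is polled so carries U and passed u to Kira (uu), so Marcus is Uu.
Elena is polled so carries U and received u from Dalia (uu), so Elena is Uu.
Priya is a polled offspring of Marcus (Uu) × Elena (Uu), whose cross gives 1/4 UU : 1/2 Uu : 1/4 uu; conditioning on being polled, Priya is UU with probability 1/3, Uu with probability 2/3.
Victor is polled so carries U and received u from Dalia (uu), so Victor is Uu.
Summing over parental genotype combinations, P(offspring has genotype UU) = 1/3·1/2 + 2/3·1/4 = 1/3.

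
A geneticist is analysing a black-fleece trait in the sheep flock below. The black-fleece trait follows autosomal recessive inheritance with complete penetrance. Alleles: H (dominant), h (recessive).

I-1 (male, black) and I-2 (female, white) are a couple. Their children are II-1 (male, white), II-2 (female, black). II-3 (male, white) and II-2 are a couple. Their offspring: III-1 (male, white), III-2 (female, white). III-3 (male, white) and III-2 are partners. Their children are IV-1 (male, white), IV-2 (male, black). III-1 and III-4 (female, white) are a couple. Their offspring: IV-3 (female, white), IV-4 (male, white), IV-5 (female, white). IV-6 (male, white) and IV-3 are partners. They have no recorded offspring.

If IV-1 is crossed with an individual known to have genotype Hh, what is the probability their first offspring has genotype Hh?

1/2

III-3 is white so carries H and passed h to IV-2 (hh), so III-3 is Hh.
III-2 is white so carries H and received h from II-2 (hh), so III-2 is Hh.
IV-1 is a white offspring of III-3 (Hh) × III-2 (Hh), whose cross gives 1/4 HH : 1/2 Hh : 1/4 hh; conditioning on being white, IV-1 is HH with probability 1/3, Hh with probability 2/3.
Summing over parental genotype combinations, P(offspring has genotype Hh) = 1/3·1/2 + 2/3·1/2 = 1/2.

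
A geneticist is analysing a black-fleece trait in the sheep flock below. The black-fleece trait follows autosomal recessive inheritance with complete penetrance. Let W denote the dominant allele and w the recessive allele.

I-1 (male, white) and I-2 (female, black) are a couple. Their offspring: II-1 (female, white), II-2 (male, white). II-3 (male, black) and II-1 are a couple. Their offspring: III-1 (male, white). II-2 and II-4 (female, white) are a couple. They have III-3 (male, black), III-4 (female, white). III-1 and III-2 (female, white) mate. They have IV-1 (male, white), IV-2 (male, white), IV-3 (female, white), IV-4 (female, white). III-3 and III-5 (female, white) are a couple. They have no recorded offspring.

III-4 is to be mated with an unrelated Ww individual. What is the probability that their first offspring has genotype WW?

II-2 is white so carries W and received w from I-2 (ww), so II-2 is Ww.
II-4 is white so carries W and passed w to III-3 (ww), so II-4 is Ww.
III-4 is a white offspring of II-2 (Ww) × II-4 (Ww), whose cross gives 1/4 WW : 1/2 Ww : 1/4 ww; conditioning on being white, III-4 is WW with probability 1/3, Ww with probability 2/3.
Summing over parental genotype combinations, P(offspring has genotype WW) = 1/3·1/2 + 2/3·1/4 = 1/3.

1/3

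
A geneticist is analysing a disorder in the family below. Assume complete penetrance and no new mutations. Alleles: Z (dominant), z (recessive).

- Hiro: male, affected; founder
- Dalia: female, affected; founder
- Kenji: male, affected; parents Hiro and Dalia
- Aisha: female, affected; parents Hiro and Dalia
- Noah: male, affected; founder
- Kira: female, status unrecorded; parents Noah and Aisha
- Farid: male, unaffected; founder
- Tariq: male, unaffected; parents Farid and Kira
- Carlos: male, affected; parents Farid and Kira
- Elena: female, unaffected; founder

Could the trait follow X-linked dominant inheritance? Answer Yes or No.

Yes

A consistent assignment under X-linked dominant exists: Hiro X^Z Y, Dalia X^Z X^z, Kenji X^Z Y, Aisha X^Z X^z, Noah X^Z Y, Kira X^Z X^z, Farid X^z Y, Tariq X^z Y, Carlos X^Z Y, Elena X^z X^z.
In this assignment every recorded phenotype matches its genotype and every non-founder's genotype is obtainable from its parents' genotypes, so the pedigree is consistent.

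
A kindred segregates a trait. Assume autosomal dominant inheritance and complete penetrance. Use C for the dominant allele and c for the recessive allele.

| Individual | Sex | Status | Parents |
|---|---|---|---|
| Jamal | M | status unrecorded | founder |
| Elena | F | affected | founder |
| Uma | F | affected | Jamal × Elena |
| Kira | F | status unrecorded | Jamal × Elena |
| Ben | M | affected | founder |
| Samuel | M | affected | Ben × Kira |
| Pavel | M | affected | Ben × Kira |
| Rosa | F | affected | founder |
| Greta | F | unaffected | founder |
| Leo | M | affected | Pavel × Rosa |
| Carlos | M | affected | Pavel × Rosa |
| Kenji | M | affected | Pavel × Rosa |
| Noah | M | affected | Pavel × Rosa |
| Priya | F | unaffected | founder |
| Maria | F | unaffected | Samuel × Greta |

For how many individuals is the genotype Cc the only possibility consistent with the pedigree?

Obligate heterozygotes: Samuel is affected so carries C and passed c to Maria (cc), so Samuel is Cc.
Every other individual is either homozygous by phenotype or has at least one consistent homozygous assignment, so the count is 1.

1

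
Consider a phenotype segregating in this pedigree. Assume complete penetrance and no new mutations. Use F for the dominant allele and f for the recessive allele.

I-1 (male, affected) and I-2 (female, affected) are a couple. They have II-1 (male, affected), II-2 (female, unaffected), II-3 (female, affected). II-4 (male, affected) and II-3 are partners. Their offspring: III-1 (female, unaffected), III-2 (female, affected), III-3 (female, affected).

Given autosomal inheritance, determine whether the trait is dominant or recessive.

dominant

I-1 and I-2 are both affected yet have an unaffected child II-2. Under a recessive model two affected parents are homozygous and every child would be affected, so the trait cannot be recessive.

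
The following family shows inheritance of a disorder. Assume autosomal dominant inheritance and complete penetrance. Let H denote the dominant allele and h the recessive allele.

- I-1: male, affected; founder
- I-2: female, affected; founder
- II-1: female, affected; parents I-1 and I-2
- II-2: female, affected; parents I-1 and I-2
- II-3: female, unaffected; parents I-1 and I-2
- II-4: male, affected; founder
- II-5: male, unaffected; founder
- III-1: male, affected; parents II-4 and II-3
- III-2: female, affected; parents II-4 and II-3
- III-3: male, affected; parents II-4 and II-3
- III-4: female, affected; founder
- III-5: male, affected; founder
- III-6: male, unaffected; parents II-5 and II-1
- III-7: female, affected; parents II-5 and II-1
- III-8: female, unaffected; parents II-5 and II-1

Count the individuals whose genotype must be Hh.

7

Obligate heterozygotes: I-1 is affected so carries H and passed h to II-3 (hh), so I-1 is Hh; I-2 is affected so carries H and passed h to II-3 (hh), so I-2 is Hh; II-1 is affected so carries H and passed h to III-6 (hh), so II-1 is Hh; III-1 is affected so carries H and received h from II-3 (hh), so III-1 is Hh; III-2 is affected so carries H and received h from II-3 (hh), so III-2 is Hh; III-3 is affected so carries H and received h from II-3 (hh), so III-3 is Hh; III-7 is affected so carries H and received h from II-5 (hh), so III-7 is Hh.
Every other individual is either homozygous by phenotype or has at least one consistent homozygous assignment, so the count is 7.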